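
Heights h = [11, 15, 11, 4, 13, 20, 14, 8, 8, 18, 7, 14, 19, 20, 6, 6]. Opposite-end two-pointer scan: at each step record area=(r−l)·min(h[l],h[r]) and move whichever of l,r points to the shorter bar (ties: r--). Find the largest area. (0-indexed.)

l=0 r=15: min(11,6)*15=90 best=90 *, r--
l=0 r=14: min(11,6)*14=84 best=90, r--
l=0 r=13: min(11,20)*13=143 best=143 *, l++
l=1 r=13: min(15,20)*12=180 best=180 *, l++
l=2 r=13: min(11,20)*11=121 best=180, l++
l=3 r=13: min(4,20)*10=40 best=180, l++
l=4 r=13: min(13,20)*9=117 best=180, l++
l=5 r=13: min(20,20)*8=160 best=180, r--
l=5 r=12: min(20,19)*7=133 best=180, r--
l=5 r=11: min(20,14)*6=84 best=180, r--
l=5 r=10: min(20,7)*5=35 best=180, r--
l=5 r=9: min(20,18)*4=72 best=180, r--
l=5 r=8: min(20,8)*3=24 best=180, r--
l=5 r=7: min(20,8)*2=16 best=180, r--
l=5 r=6: min(20,14)*1=14 best=180, r--

max area = 180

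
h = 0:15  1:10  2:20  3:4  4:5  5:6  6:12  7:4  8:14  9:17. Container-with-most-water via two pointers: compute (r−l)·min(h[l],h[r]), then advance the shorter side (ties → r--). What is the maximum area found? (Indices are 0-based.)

max area = 135

l=0 r=9: min(15,17)*9=135 best=135 *, l++
l=1 r=9: min(10,17)*8=80 best=135, l++
l=2 r=9: min(20,17)*7=119 best=135, r--
l=2 r=8: min(20,14)*6=84 best=135, r--
l=2 r=7: min(20,4)*5=20 best=135, r--
l=2 r=6: min(20,12)*4=48 best=135, r--
l=2 r=5: min(20,6)*3=18 best=135, r--
l=2 r=4: min(20,5)*2=10 best=135, r--
l=2 r=3: min(20,4)*1=4 best=135, r--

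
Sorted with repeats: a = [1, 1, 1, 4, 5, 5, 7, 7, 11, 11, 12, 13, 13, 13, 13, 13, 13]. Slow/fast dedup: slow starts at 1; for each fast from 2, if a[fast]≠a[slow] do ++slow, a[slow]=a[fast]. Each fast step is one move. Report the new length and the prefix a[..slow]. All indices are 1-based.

length 7; prefix = [1, 4, 5, 7, 11, 12, 13]

(s=1,f=2) a[fast]=1=a[slow] dup → fast++
(s=1,f=3) a[fast]=1=a[slow] dup → fast++
(s=1,f=4) a[fast]=4≠a[slow]=1 write a[2]=4 → slow++,fast++
(s=2,f=5) a[fast]=5≠a[slow]=4 write a[3]=5 → slow++,fast++
(s=3,f=6) a[fast]=5=a[slow] dup → fast++
(s=3,f=7) a[fast]=7≠a[slow]=5 write a[4]=7 → slow++,fast++
(s=4,f=8) a[fast]=7=a[slow] dup → fast++
(s=4,f=9) a[fast]=11≠a[slow]=7 write a[5]=11 → slow++,fast++
(s=5,f=10) a[fast]=11=a[slow] dup → fast++
(s=5,f=11) a[fast]=12≠a[slow]=11 write a[6]=12 → slow++,fast++
(s=6,f=12) a[fast]=13≠a[slow]=12 write a[7]=13 → slow++,fast++
(s=7,f=13) a[fast]=13=a[slow] dup → fast++
(s=7,f=14) a[fast]=13=a[slow] dup → fast++
(s=7,f=15) a[fast]=13=a[slow] dup → fast++
(s=7,f=16) a[fast]=13=a[slow] dup → fast++
(s=7,f=17) a[fast]=13=a[slow] dup → fast++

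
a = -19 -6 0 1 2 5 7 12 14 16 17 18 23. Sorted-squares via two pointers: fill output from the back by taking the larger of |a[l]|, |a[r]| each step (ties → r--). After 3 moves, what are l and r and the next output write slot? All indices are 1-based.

l=2, r=11, next write slot=10

l=1 r=13: |-19|<=|23| out[13]=529, r--
l=1 r=12: |-19|>|18| out[12]=361, l++
l=2 r=12: |-6|<=|18| out[11]=324, r--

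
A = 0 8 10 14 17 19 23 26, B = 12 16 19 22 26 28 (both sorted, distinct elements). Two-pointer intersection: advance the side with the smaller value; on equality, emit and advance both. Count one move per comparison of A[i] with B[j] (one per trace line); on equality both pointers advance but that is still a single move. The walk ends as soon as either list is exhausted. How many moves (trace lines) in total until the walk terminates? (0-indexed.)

[i=0,j=0] 0<12 → i++
[i=1,j=0] 8<12 → i++
[i=2,j=0] 10<12 → i++
[i=3,j=0] 14>12 → j++
[i=3,j=1] 14<16 → i++
[i=4,j=1] 17>16 → j++
[i=4,j=2] 17<19 → i++
[i=5,j=2] 19==19 emit → i++,j++
[i=6,j=3] 23>22 → j++
[i=6,j=4] 23<26 → i++
[i=7,j=4] 26==26 emit → i++,j++

11 moves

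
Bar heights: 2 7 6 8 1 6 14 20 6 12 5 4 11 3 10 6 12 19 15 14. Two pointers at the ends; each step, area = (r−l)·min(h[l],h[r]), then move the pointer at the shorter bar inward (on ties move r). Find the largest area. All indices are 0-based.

[0,19] min(2,14)*19=38 best=38 * → l++
[1,19] min(7,14)*18=126 best=126 * → l++
[2,19] min(6,14)*17=102 best=126 → l++
[3,19] min(8,14)*16=128 best=128 * → l++
[4,19] min(1,14)*15=15 best=128 → l++
[5,19] min(6,14)*14=84 best=128 → l++
[6,19] min(14,14)*13=182 best=182 * → r--
[6,18] min(14,15)*12=168 best=182 → l++
[7,18] min(20,15)*11=165 best=182 → r--
[7,17] min(20,19)*10=190 best=190 * → r--
[7,16] min(20,12)*9=108 best=190 → r--
[7,15] min(20,6)*8=48 best=190 → r--
[7,14] min(20,10)*7=70 best=190 → r--
[7,13] min(20,3)*6=18 best=190 → r--
[7,12] min(20,11)*5=55 best=190 → r--
[7,11] min(20,4)*4=16 best=190 → r--
[7,10] min(20,5)*3=15 best=190 → r--
[7,9] min(20,12)*2=24 best=190 → r--
[7,8] min(20,6)*1=6 best=190 → r--

max area = 190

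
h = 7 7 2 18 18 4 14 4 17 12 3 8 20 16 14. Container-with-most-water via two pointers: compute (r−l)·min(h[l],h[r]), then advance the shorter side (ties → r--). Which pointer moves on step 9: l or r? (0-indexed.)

l=0 r=14: min(7,14)*14=98 best=98 *, l++
l=1 r=14: min(7,14)*13=91 best=98, l++
l=2 r=14: min(2,14)*12=24 best=98, l++
l=3 r=14: min(18,14)*11=154 best=154 *, r--
l=3 r=13: min(18,16)*10=160 best=160 *, r--
l=3 r=12: min(18,20)*9=162 best=162 *, l++
l=4 r=12: min(18,20)*8=144 best=162, l++
l=5 r=12: min(4,20)*7=28 best=162, l++
l=6 r=12: min(14,20)*6=84 best=162, l++

l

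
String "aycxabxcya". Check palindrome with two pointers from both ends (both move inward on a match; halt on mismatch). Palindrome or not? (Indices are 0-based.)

[0,9] 'a'=='a' → l++,r--
[1,8] 'y'=='y' → l++,r--
[2,7] 'c'=='c' → l++,r--
[3,6] 'x'=='x' → l++,r--
[4,5] 'a'!='b' → stop

not a palindrome (mismatch at 4,5)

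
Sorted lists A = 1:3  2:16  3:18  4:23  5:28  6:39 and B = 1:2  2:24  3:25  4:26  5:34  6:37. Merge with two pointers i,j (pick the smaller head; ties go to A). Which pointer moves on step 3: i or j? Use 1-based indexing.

i=1 j=1: A[i]=3>B[j]=2 take 2, j++
i=1 j=2: A[i]=3<=B[j]=24 take 3, i++
i=2 j=2: A[i]=16<=B[j]=24 take 16, i++

i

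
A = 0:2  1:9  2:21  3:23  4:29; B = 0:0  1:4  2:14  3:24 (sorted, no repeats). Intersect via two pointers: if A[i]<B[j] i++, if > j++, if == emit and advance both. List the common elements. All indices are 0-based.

intersection = []

[i=0,j=0] 2>0 → j++
[i=0,j=1] 2<4 → i++
[i=1,j=1] 9>4 → j++
[i=1,j=2] 9<14 → i++
[i=2,j=2] 21>14 → j++
[i=2,j=3] 21<24 → i++
[i=3,j=3] 23<24 → i++
[i=4,j=3] 29>24 → j++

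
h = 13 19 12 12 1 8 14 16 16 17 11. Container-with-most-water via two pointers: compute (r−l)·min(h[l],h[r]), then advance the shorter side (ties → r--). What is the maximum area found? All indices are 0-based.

[0,10] min(13,11)*10=110 best=110 * → r--
[0,9] min(13,17)*9=117 best=117 * → l++
[1,9] min(19,17)*8=136 best=136 * → r--
[1,8] min(19,16)*7=112 best=136 → r--
[1,7] min(19,16)*6=96 best=136 → r--
[1,6] min(19,14)*5=70 best=136 → r--
[1,5] min(19,8)*4=32 best=136 → r--
[1,4] min(19,1)*3=3 best=136 → r--
[1,3] min(19,12)*2=24 best=136 → r--
[1,2] min(19,12)*1=12 best=136 → r--

max area = 136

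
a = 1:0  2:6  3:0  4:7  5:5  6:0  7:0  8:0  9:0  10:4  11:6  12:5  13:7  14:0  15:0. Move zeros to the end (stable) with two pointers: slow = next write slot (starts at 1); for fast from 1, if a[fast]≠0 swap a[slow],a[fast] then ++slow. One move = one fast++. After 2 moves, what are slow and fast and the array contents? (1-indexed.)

slow=1 fast=1: a[fast]=0, fast++
slow=1 fast=2: a[fast]=6≠0 swap→a[1]=6, slow++,fast++

slow=2, fast=3, a=[6, 0, 0, 7, 5, 0, 0, 0, 0, 4, 6, 5, 7, 0, 0]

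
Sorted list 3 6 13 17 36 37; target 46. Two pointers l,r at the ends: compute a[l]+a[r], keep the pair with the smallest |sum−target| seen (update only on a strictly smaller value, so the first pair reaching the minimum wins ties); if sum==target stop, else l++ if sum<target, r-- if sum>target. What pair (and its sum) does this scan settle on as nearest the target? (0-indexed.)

pair (6, 37) with sum 43 (|Δ|=3)

l=0 r=5: 3+37=40 d=6 *, l++
l=1 r=5: 6+37=43 d=3 *, l++
l=2 r=5: 13+37=50 d=4, r--
l=2 r=4: 13+36=49 d=3, r--
l=2 r=3: 13+17=30 d=16, l++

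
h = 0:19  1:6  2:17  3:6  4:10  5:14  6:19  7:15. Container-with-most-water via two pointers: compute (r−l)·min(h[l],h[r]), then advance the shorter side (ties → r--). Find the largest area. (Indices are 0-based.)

max area = 114

[0,7] min(19,15)*7=105 best=105 * → r--
[0,6] min(19,19)*6=114 best=114 * → r--
[0,5] min(19,14)*5=70 best=114 → r--
[0,4] min(19,10)*4=40 best=114 → r--
[0,3] min(19,6)*3=18 best=114 → r--
[0,2] min(19,17)*2=34 best=114 → r--
[0,1] min(19,6)*1=6 best=114 → r--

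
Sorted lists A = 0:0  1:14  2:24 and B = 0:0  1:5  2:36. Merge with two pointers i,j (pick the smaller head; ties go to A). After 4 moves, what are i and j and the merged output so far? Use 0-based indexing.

i=0 j=0: A[i]=0<=B[j]=0 take 0, i++
i=1 j=0: A[i]=14>B[j]=0 take 0, j++
i=1 j=1: A[i]=14>B[j]=5 take 5, j++
i=1 j=2: A[i]=14<=B[j]=36 take 14, i++

i=2, j=2, merged so far=[0, 0, 5, 14]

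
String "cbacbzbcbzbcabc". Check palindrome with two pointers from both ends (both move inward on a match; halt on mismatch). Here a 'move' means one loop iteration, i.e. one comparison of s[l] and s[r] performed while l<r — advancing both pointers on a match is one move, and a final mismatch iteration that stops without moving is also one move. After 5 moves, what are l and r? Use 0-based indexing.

l=5, r=9

l=0 r=14: 'c'=='c', l++,r--
l=1 r=13: 'b'=='b', l++,r--
l=2 r=12: 'a'=='a', l++,r--
l=3 r=11: 'c'=='c', l++,r--
l=4 r=10: 'b'=='b', l++,r--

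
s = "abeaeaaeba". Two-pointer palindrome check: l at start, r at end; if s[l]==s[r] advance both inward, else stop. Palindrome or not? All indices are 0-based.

not a palindrome (mismatch at 4,5)

[0,9] 'a'=='a' → l++,r--
[1,8] 'b'=='b' → l++,r--
[2,7] 'e'=='e' → l++,r--
[3,6] 'a'=='a' → l++,r--
[4,5] 'e'!='a' → stop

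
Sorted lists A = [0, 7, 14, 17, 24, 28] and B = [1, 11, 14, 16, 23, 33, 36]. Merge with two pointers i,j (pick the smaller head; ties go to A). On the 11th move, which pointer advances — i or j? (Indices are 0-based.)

i=0 j=0: A[i]=0<=B[j]=1 take 0, i++
i=1 j=0: A[i]=7>B[j]=1 take 1, j++
i=1 j=1: A[i]=7<=B[j]=11 take 7, i++
i=2 j=1: A[i]=14>B[j]=11 take 11, j++
i=2 j=2: A[i]=14<=B[j]=14 take 14, i++
i=3 j=2: A[i]=17>B[j]=14 take 14, j++
i=3 j=3: A[i]=17>B[j]=16 take 16, j++
i=3 j=4: A[i]=17<=B[j]=23 take 17, i++
i=4 j=4: A[i]=24>B[j]=23 take 23, j++
i=4 j=5: A[i]=24<=B[j]=33 take 24, i++
i=5 j=5: A[i]=28<=B[j]=33 take 28, i++

i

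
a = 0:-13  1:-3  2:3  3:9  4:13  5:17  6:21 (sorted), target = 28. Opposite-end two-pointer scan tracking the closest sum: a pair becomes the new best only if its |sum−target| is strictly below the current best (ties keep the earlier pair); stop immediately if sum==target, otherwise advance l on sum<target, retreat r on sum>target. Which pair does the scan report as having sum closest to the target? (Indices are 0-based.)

[0,6] -13+21=8 d=20 * → l++
[1,6] -3+21=18 d=10 * → l++
[2,6] 3+21=24 d=4 * → l++
[3,6] 9+21=30 d=2 * → r--
[3,5] 9+17=26 d=2 → l++
[4,5] 13+17=30 d=2 → r--

pair (9, 21) with sum 30 (|Δ|=2)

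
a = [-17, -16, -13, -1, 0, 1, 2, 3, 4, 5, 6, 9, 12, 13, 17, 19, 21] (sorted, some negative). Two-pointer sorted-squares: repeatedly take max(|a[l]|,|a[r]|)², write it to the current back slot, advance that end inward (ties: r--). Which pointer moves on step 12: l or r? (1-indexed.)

r

[1,17] |-17|<=|21| out[17]=441 → r--
[1,16] |-17|<=|19| out[16]=361 → r--
[1,15] |-17|<=|17| out[15]=289 → r--
[1,14] |-17|>|13| out[14]=289 → l++
[2,14] |-16|>|13| out[13]=256 → l++
[3,14] |-13|<=|13| out[12]=169 → r--
[3,13] |-13|>|12| out[11]=169 → l++
[4,13] |-1|<=|12| out[10]=144 → r--
[4,12] |-1|<=|9| out[9]=81 → r--
[4,11] |-1|<=|6| out[8]=36 → r--
[4,10] |-1|<=|5| out[7]=25 → r--
[4,9] |-1|<=|4| out[6]=16 → r--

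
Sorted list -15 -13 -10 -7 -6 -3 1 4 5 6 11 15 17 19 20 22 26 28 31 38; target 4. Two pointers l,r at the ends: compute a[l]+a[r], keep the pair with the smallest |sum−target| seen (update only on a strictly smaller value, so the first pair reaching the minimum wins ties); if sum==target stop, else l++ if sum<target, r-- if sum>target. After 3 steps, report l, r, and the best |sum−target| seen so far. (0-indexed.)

l=0, r=16, best |Δ|=9

[0,19] -15+38=23 d=19 * → r--
[0,18] -15+31=16 d=12 * → r--
[0,17] -15+28=13 d=9 * → r--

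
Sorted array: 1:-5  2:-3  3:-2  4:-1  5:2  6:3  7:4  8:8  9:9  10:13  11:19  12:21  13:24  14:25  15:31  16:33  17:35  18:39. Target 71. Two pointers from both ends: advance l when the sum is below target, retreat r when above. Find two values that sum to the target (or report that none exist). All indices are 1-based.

l=1 r=18: -5+39=34 <71, l++
l=2 r=18: -3+39=36 <71, l++
l=3 r=18: -2+39=37 <71, l++
l=4 r=18: -1+39=38 <71, l++
l=5 r=18: 2+39=41 <71, l++
l=6 r=18: 3+39=42 <71, l++
l=7 r=18: 4+39=43 <71, l++
l=8 r=18: 8+39=47 <71, l++
l=9 r=18: 9+39=48 <71, l++
l=10 r=18: 13+39=52 <71, l++
l=11 r=18: 19+39=58 <71, l++
l=12 r=18: 21+39=60 <71, l++
l=13 r=18: 24+39=63 <71, l++
l=14 r=18: 25+39=64 <71, l++
l=15 r=18: 31+39=70 <71, l++
l=16 r=18: 33+39=72 >71, r--
l=16 r=17: 33+35=68 <71, l++

no pair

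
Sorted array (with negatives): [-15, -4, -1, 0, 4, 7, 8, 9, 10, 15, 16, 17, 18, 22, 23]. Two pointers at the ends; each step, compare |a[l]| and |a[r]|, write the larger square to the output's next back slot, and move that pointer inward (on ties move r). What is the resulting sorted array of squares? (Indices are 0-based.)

[0,14] |-15|<=|23| out[14]=529 → r--
[0,13] |-15|<=|22| out[13]=484 → r--
[0,12] |-15|<=|18| out[12]=324 → r--
[0,11] |-15|<=|17| out[11]=289 → r--
[0,10] |-15|<=|16| out[10]=256 → r--
[0,9] |-15|<=|15| out[9]=225 → r--
[0,8] |-15|>|10| out[8]=225 → l++
[1,8] |-4|<=|10| out[7]=100 → r--
[1,7] |-4|<=|9| out[6]=81 → r--
[1,6] |-4|<=|8| out[5]=64 → r--
[1,5] |-4|<=|7| out[4]=49 → r--
[1,4] |-4|<=|4| out[3]=16 → r--
[1,3] |-4|>|0| out[2]=16 → l++
[2,3] |-1|>|0| out[1]=1 → l++
[3,3] |0|<=|0| out[0]=0 → r--

[0, 1, 16, 16, 49, 64, 81, 100, 225, 225, 256, 289, 324, 484, 529]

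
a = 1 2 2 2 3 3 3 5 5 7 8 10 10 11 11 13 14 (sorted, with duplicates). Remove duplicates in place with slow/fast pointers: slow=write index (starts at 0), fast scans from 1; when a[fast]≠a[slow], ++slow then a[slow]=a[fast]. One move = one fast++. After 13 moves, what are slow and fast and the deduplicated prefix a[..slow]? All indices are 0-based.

slow=7, fast=14, prefix=[1, 2, 3, 5, 7, 8, 10, 11]

slow=0 fast=1: a[fast]=2≠a[slow]=1 write a[1]=2, slow++,fast++
slow=1 fast=2: a[fast]=2=a[slow] dup, fast++
slow=1 fast=3: a[fast]=2=a[slow] dup, fast++
slow=1 fast=4: a[fast]=3≠a[slow]=2 write a[2]=3, slow++,fast++
slow=2 fast=5: a[fast]=3=a[slow] dup, fast++
slow=2 fast=6: a[fast]=3=a[slow] dup, fast++
slow=2 fast=7: a[fast]=5≠a[slow]=3 write a[3]=5, slow++,fast++
slow=3 fast=8: a[fast]=5=a[slow] dup, fast++
slow=3 fast=9: a[fast]=7≠a[slow]=5 write a[4]=7, slow++,fast++
slow=4 fast=10: a[fast]=8≠a[slow]=7 write a[5]=8, slow++,fast++
slow=5 fast=11: a[fast]=10≠a[slow]=8 write a[6]=10, slow++,fast++
slow=6 fast=12: a[fast]=10=a[slow] dup, fast++
slow=6 fast=13: a[fast]=11≠a[slow]=10 write a[7]=11, slow++,fast++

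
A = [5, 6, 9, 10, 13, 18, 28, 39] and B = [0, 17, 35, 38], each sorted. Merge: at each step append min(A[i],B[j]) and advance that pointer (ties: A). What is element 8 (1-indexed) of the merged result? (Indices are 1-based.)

merged[8] = 18

[i=1,j=1] A[i]=5>B[j]=0 take 0 → j++
[i=1,j=2] A[i]=5<=B[j]=17 take 5 → i++
[i=2,j=2] A[i]=6<=B[j]=17 take 6 → i++
[i=3,j=2] A[i]=9<=B[j]=17 take 9 → i++
[i=4,j=2] A[i]=10<=B[j]=17 take 10 → i++
[i=5,j=2] A[i]=13<=B[j]=17 take 13 → i++
[i=6,j=2] A[i]=18>B[j]=17 take 17 → j++
[i=6,j=3] A[i]=18<=B[j]=35 take 18 → i++
[i=7,j=3] A[i]=28<=B[j]=35 take 28 → i++
[i=8,j=3] A[i]=39>B[j]=35 take 35 → j++
[i=8,j=4] A[i]=39>B[j]=38 take 38 → j++
[i=8,j=5] B done, take A[i]=39 → i++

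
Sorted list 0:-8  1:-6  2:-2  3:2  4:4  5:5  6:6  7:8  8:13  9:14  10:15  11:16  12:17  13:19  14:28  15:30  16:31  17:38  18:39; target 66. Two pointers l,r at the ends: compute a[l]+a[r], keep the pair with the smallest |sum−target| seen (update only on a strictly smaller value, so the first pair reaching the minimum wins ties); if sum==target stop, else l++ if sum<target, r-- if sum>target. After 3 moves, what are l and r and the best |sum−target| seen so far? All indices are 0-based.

l=3, r=18, best |Δ|=29

l=0 r=18: -8+39=31 d=35 *, l++
l=1 r=18: -6+39=33 d=33 *, l++
l=2 r=18: -2+39=37 d=29 *, l++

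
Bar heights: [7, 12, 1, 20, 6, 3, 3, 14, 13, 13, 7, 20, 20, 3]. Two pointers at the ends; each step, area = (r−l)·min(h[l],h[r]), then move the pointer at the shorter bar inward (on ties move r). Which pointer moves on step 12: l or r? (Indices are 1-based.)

r

l=1 r=14: min(7,3)*13=39 best=39 *, r--
l=1 r=13: min(7,20)*12=84 best=84 *, l++
l=2 r=13: min(12,20)*11=132 best=132 *, l++
l=3 r=13: min(1,20)*10=10 best=132, l++
l=4 r=13: min(20,20)*9=180 best=180 *, r--
l=4 r=12: min(20,20)*8=160 best=180, r--
l=4 r=11: min(20,7)*7=49 best=180, r--
l=4 r=10: min(20,13)*6=78 best=180, r--
l=4 r=9: min(20,13)*5=65 best=180, r--
l=4 r=8: min(20,14)*4=56 best=180, r--
l=4 r=7: min(20,3)*3=9 best=180, r--
l=4 r=6: min(20,3)*2=6 best=180, r--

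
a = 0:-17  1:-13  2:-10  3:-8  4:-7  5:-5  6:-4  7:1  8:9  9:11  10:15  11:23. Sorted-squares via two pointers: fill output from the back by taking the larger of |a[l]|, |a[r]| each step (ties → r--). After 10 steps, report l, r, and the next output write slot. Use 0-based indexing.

[0,11] |-17|<=|23| out[11]=529 → r--
[0,10] |-17|>|15| out[10]=289 → l++
[1,10] |-13|<=|15| out[9]=225 → r--
[1,9] |-13|>|11| out[8]=169 → l++
[2,9] |-10|<=|11| out[7]=121 → r--
[2,8] |-10|>|9| out[6]=100 → l++
[3,8] |-8|<=|9| out[5]=81 → r--
[3,7] |-8|>|1| out[4]=64 → l++
[4,7] |-7|>|1| out[3]=49 → l++
[5,7] |-5|>|1| out[2]=25 → l++

l=6, r=7, next write slot=1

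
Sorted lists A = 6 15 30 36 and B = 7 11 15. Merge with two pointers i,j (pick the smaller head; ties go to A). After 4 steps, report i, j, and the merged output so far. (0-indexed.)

i=0 j=0: A[i]=6<=B[j]=7 take 6, i++
i=1 j=0: A[i]=15>B[j]=7 take 7, j++
i=1 j=1: A[i]=15>B[j]=11 take 11, j++
i=1 j=2: A[i]=15<=B[j]=15 take 15, i++

i=2, j=2, merged so far=[6, 7, 11, 15]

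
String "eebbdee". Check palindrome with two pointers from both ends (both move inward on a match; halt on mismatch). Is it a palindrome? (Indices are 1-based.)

not a palindrome (mismatch at 3,5)

[1,7] 'e'=='e' → l++,r--
[2,6] 'e'=='e' → l++,r--
[3,5] 'b'!='d' → stop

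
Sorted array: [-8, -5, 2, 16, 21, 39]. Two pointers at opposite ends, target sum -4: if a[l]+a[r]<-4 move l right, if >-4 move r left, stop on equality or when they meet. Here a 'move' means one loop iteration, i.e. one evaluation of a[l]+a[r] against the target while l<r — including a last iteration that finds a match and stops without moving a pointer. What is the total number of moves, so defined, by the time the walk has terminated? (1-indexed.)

5 moves

l=1 r=6: -8+39=31 >-4, r--
l=1 r=5: -8+21=13 >-4, r--
l=1 r=4: -8+16=8 >-4, r--
l=1 r=3: -8+2=-6 <-4, l++
l=2 r=3: -5+2=-3 >-4, r--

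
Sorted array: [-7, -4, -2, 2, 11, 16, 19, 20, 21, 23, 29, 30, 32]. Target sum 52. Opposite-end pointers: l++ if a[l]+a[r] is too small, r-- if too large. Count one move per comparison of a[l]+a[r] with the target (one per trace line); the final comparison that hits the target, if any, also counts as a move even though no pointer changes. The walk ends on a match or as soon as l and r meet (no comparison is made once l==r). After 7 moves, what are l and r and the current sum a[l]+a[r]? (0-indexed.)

l=7, r=12, sum=52

[0,12] -7+32=25 <52 → l++
[1,12] -4+32=28 <52 → l++
[2,12] -2+32=30 <52 → l++
[3,12] 2+32=34 <52 → l++
[4,12] 11+32=43 <52 → l++
[5,12] 16+32=48 <52 → l++
[6,12] 19+32=51 <52 → l++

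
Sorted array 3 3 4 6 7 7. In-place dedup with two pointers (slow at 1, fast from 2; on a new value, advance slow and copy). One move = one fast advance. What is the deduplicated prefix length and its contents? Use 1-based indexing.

length 4; prefix = [3, 4, 6, 7]

slow=1 fast=2: a[fast]=3=a[slow] dup, fast++
slow=1 fast=3: a[fast]=4≠a[slow]=3 write a[2]=4, slow++,fast++
slow=2 fast=4: a[fast]=6≠a[slow]=4 write a[3]=6, slow++,fast++
slow=3 fast=5: a[fast]=7≠a[slow]=6 write a[4]=7, slow++,fast++
slow=4 fast=6: a[fast]=7=a[slow] dup, fast++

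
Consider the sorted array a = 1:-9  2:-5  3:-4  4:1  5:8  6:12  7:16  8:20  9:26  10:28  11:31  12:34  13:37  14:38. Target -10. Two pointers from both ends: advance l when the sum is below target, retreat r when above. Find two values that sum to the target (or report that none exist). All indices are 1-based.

l=1 r=14: -9+38=29 >-10, r--
l=1 r=13: -9+37=28 >-10, r--
l=1 r=12: -9+34=25 >-10, r--
l=1 r=11: -9+31=22 >-10, r--
l=1 r=10: -9+28=19 >-10, r--
l=1 r=9: -9+26=17 >-10, r--
l=1 r=8: -9+20=11 >-10, r--
l=1 r=7: -9+16=7 >-10, r--
l=1 r=6: -9+12=3 >-10, r--
l=1 r=5: -9+8=-1 >-10, r--
l=1 r=4: -9+1=-8 >-10, r--
l=1 r=3: -9+-4=-13 <-10, l++
l=2 r=3: -5+-4=-9 >-10, r--

no pair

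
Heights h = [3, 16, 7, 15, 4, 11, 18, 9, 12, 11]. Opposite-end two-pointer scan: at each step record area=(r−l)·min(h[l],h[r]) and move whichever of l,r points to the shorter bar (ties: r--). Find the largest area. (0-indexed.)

max area = 88

l=0 r=9: min(3,11)*9=27 best=27 *, l++
l=1 r=9: min(16,11)*8=88 best=88 *, r--
l=1 r=8: min(16,12)*7=84 best=88, r--
l=1 r=7: min(16,9)*6=54 best=88, r--
l=1 r=6: min(16,18)*5=80 best=88, l++
l=2 r=6: min(7,18)*4=28 best=88, l++
l=3 r=6: min(15,18)*3=45 best=88, l++
l=4 r=6: min(4,18)*2=8 best=88, l++
l=5 r=6: min(11,18)*1=11 best=88, l++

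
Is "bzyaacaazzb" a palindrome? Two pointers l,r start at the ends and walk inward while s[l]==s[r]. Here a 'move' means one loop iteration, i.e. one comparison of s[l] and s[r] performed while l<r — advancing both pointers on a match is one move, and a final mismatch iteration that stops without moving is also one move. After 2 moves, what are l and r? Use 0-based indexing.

l=2, r=8

[0,10] 'b'=='b' → l++,r--
[1,9] 'z'=='z' → l++,r--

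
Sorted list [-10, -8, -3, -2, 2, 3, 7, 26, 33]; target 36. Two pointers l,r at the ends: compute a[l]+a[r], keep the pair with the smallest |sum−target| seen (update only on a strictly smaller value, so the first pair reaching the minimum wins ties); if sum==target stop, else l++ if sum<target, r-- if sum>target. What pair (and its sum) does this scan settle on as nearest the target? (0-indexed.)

l=0 r=8: -10+33=23 d=13 *, l++
l=1 r=8: -8+33=25 d=11 *, l++
l=2 r=8: -3+33=30 d=6 *, l++
l=3 r=8: -2+33=31 d=5 *, l++
l=4 r=8: 2+33=35 d=1 *, l++
l=5 r=8: 3+33=36 d=0 *, stop

pair (3, 33) with sum 36 (|Δ|=0)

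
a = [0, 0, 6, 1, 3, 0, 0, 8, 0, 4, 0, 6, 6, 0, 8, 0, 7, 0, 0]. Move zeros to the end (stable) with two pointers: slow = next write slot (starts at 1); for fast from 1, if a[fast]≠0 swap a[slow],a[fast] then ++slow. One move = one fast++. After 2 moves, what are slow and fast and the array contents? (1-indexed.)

(s=1,f=1) a[fast]=0 → fast++
(s=1,f=2) a[fast]=0 → fast++

slow=1, fast=3, a=[0, 0, 6, 1, 3, 0, 0, 8, 0, 4, 0, 6, 6, 0, 8, 0, 7, 0, 0]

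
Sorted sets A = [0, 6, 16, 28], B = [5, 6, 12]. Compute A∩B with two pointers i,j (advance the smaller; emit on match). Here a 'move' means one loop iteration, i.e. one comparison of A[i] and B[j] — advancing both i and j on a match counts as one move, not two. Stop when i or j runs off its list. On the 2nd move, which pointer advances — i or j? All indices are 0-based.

[i=0,j=0] 0<5 → i++
[i=1,j=0] 6>5 → j++

j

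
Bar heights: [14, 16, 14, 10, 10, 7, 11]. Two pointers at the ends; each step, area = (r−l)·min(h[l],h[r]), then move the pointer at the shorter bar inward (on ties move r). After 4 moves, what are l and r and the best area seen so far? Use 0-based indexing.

l=0 r=6: min(14,11)*6=66 best=66 *, r--
l=0 r=5: min(14,7)*5=35 best=66, r--
l=0 r=4: min(14,10)*4=40 best=66, r--
l=0 r=3: min(14,10)*3=30 best=66, r--

l=0, r=2, best area=66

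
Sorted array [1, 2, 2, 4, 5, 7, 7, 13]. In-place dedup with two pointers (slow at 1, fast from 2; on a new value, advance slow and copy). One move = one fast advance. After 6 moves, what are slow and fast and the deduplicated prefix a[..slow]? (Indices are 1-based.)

slow=5, fast=8, prefix=[1, 2, 4, 5, 7]

(s=1,f=2) a[fast]=2≠a[slow]=1 write a[2]=2 → slow++,fast++
(s=2,f=3) a[fast]=2=a[slow] dup → fast++
(s=2,f=4) a[fast]=4≠a[slow]=2 write a[3]=4 → slow++,fast++
(s=3,f=5) a[fast]=5≠a[slow]=4 write a[4]=5 → slow++,fast++
(s=4,f=6) a[fast]=7≠a[slow]=5 write a[5]=7 → slow++,fast++
(s=5,f=7) a[fast]=7=a[slow] dup → fast++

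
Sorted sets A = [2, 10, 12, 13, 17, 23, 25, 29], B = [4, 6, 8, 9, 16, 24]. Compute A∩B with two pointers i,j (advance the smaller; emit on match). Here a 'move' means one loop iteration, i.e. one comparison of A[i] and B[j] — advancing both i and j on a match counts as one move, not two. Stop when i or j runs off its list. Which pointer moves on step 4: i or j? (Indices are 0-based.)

j

i=0 j=0: 2<4, i++
i=1 j=0: 10>4, j++
i=1 j=1: 10>6, j++
i=1 j=2: 10>8, j++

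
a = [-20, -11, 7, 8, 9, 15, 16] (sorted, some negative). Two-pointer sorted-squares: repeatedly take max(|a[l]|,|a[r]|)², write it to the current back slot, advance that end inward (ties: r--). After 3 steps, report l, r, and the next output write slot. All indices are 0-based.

[0,6] |-20|>|16| out[6]=400 → l++
[1,6] |-11|<=|16| out[5]=256 → r--
[1,5] |-11|<=|15| out[4]=225 → r--

l=1, r=4, next write slot=3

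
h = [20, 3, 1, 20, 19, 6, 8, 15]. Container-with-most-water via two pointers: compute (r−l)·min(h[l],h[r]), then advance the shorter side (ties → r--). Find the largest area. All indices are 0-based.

[0,7] min(20,15)*7=105 best=105 * → r--
[0,6] min(20,8)*6=48 best=105 → r--
[0,5] min(20,6)*5=30 best=105 → r--
[0,4] min(20,19)*4=76 best=105 → r--
[0,3] min(20,20)*3=60 best=105 → r--
[0,2] min(20,1)*2=2 best=105 → r--
[0,1] min(20,3)*1=3 best=105 → r--

max area = 105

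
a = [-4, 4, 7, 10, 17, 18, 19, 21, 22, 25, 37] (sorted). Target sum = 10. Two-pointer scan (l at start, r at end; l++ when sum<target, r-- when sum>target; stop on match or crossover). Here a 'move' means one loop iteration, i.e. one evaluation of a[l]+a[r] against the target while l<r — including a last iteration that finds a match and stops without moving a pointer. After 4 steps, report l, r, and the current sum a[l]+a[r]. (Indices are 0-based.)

l=0, r=6, sum=15

[0,10] -4+37=33 >10 → r--
[0,9] -4+25=21 >10 → r--
[0,8] -4+22=18 >10 → r--
[0,7] -4+21=17 >10 → r--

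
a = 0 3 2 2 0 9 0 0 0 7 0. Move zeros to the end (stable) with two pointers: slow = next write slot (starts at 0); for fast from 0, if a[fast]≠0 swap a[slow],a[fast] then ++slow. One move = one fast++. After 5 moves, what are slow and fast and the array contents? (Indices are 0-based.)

slow=0 fast=0: a[fast]=0, fast++
slow=0 fast=1: a[fast]=3≠0 swap→a[0]=3, slow++,fast++
slow=1 fast=2: a[fast]=2≠0 swap→a[1]=2, slow++,fast++
slow=2 fast=3: a[fast]=2≠0 swap→a[2]=2, slow++,fast++
slow=3 fast=4: a[fast]=0, fast++

slow=3, fast=5, a=[3, 2, 2, 0, 0, 9, 0, 0, 0, 7, 0]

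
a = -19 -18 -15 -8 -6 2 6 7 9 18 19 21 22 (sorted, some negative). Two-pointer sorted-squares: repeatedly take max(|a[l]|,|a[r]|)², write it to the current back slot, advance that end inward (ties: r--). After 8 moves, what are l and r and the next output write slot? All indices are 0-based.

l=3, r=7, next write slot=4

[0,12] |-19|<=|22| out[12]=484 → r--
[0,11] |-19|<=|21| out[11]=441 → r--
[0,10] |-19|<=|19| out[10]=361 → r--
[0,9] |-19|>|18| out[9]=361 → l++
[1,9] |-18|<=|18| out[8]=324 → r--
[1,8] |-18|>|9| out[7]=324 → l++
[2,8] |-15|>|9| out[6]=225 → l++
[3,8] |-8|<=|9| out[5]=81 → r--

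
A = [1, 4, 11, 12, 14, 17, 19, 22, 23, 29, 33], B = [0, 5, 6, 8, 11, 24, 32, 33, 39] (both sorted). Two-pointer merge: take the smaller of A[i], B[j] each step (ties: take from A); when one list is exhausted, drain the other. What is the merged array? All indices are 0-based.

[i=0,j=0] A[i]=1>B[j]=0 take 0 → j++
[i=0,j=1] A[i]=1<=B[j]=5 take 1 → i++
[i=1,j=1] A[i]=4<=B[j]=5 take 4 → i++
[i=2,j=1] A[i]=11>B[j]=5 take 5 → j++
[i=2,j=2] A[i]=11>B[j]=6 take 6 → j++
[i=2,j=3] A[i]=11>B[j]=8 take 8 → j++
[i=2,j=4] A[i]=11<=B[j]=11 take 11 → i++
[i=3,j=4] A[i]=12>B[j]=11 take 11 → j++
[i=3,j=5] A[i]=12<=B[j]=24 take 12 → i++
[i=4,j=5] A[i]=14<=B[j]=24 take 14 → i++
[i=5,j=5] A[i]=17<=B[j]=24 take 17 → i++
[i=6,j=5] A[i]=19<=B[j]=24 take 19 → i++
[i=7,j=5] A[i]=22<=B[j]=24 take 22 → i++
[i=8,j=5] A[i]=23<=B[j]=24 take 23 → i++
[i=9,j=5] A[i]=29>B[j]=24 take 24 → j++
[i=9,j=6] A[i]=29<=B[j]=32 take 29 → i++
[i=10,j=6] A[i]=33>B[j]=32 take 32 → j++
[i=10,j=7] A[i]=33<=B[j]=33 take 33 → i++
[i=11,j=7] A done, take B[j]=33 → j++
[i=11,j=8] A done, take B[j]=39 → j++

[0, 1, 4, 5, 6, 8, 11, 11, 12, 14, 17, 19, 22, 23, 24, 29, 32, 33, 33, 39]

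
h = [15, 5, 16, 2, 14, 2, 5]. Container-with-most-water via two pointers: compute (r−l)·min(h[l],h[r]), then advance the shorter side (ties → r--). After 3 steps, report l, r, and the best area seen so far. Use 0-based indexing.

l=0 r=6: min(15,5)*6=30 best=30 *, r--
l=0 r=5: min(15,2)*5=10 best=30, r--
l=0 r=4: min(15,14)*4=56 best=56 *, r--

l=0, r=3, best area=56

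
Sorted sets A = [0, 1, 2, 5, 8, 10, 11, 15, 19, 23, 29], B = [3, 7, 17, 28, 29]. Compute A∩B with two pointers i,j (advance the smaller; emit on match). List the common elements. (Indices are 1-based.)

[i=1,j=1] 0<3 → i++
[i=2,j=1] 1<3 → i++
[i=3,j=1] 2<3 → i++
[i=4,j=1] 5>3 → j++
[i=4,j=2] 5<7 → i++
[i=5,j=2] 8>7 → j++
[i=5,j=3] 8<17 → i++
[i=6,j=3] 10<17 → i++
[i=7,j=3] 11<17 → i++
[i=8,j=3] 15<17 → i++
[i=9,j=3] 19>17 → j++
[i=9,j=4] 19<28 → i++
[i=10,j=4] 23<28 → i++
[i=11,j=4] 29>28 → j++
[i=11,j=5] 29==29 emit → i++,j++

intersection = [29]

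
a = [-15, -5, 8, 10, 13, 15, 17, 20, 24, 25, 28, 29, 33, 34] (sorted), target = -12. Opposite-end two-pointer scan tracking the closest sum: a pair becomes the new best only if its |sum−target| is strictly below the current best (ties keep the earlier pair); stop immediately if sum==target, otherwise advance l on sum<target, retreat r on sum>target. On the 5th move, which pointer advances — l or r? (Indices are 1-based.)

l=1 r=14: -15+34=19 d=31 *, r--
l=1 r=13: -15+33=18 d=30 *, r--
l=1 r=12: -15+29=14 d=26 *, r--
l=1 r=11: -15+28=13 d=25 *, r--
l=1 r=10: -15+25=10 d=22 *, r--

r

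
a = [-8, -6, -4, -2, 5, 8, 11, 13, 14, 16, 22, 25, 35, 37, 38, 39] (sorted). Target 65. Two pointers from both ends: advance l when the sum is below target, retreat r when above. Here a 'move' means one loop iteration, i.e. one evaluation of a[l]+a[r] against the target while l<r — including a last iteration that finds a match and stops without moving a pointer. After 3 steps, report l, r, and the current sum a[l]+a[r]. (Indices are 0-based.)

l=3, r=15, sum=37

[0,15] -8+39=31 <65 → l++
[1,15] -6+39=33 <65 → l++
[2,15] -4+39=35 <65 → l++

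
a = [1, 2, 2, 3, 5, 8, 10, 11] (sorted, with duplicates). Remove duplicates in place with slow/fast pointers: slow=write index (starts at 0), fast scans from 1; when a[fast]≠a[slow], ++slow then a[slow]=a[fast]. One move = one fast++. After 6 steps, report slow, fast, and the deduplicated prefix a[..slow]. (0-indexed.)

slow=5, fast=7, prefix=[1, 2, 3, 5, 8, 10]

(s=0,f=1) a[fast]=2≠a[slow]=1 write a[1]=2 → slow++,fast++
(s=1,f=2) a[fast]=2=a[slow] dup → fast++
(s=1,f=3) a[fast]=3≠a[slow]=2 write a[2]=3 → slow++,fast++
(s=2,f=4) a[fast]=5≠a[slow]=3 write a[3]=5 → slow++,fast++
(s=3,f=5) a[fast]=8≠a[slow]=5 write a[4]=8 → slow++,fast++
(s=4,f=6) a[fast]=10≠a[slow]=8 write a[5]=10 → slow++,fast++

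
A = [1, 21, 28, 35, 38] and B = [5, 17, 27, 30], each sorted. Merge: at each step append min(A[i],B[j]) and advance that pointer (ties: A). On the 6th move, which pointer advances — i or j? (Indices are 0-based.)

[i=0,j=0] A[i]=1<=B[j]=5 take 1 → i++
[i=1,j=0] A[i]=21>B[j]=5 take 5 → j++
[i=1,j=1] A[i]=21>B[j]=17 take 17 → j++
[i=1,j=2] A[i]=21<=B[j]=27 take 21 → i++
[i=2,j=2] A[i]=28>B[j]=27 take 27 → j++
[i=2,j=3] A[i]=28<=B[j]=30 take 28 → i++

i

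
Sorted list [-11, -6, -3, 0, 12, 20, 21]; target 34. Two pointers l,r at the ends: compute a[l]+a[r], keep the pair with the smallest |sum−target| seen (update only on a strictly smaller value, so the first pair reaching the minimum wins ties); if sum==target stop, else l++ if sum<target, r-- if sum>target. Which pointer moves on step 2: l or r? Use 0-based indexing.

l

l=0 r=6: -11+21=10 d=24 *, l++
l=1 r=6: -6+21=15 d=19 *, l++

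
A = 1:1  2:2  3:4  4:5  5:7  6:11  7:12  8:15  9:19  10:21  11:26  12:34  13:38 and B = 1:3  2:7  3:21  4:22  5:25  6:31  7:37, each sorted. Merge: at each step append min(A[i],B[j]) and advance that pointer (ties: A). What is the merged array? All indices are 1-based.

[1, 2, 3, 4, 5, 7, 7, 11, 12, 15, 19, 21, 21, 22, 25, 26, 31, 34, 37, 38]

[i=1,j=1] A[i]=1<=B[j]=3 take 1 → i++
[i=2,j=1] A[i]=2<=B[j]=3 take 2 → i++
[i=3,j=1] A[i]=4>B[j]=3 take 3 → j++
[i=3,j=2] A[i]=4<=B[j]=7 take 4 → i++
[i=4,j=2] A[i]=5<=B[j]=7 take 5 → i++
[i=5,j=2] A[i]=7<=B[j]=7 take 7 → i++
[i=6,j=2] A[i]=11>B[j]=7 take 7 → j++
[i=6,j=3] A[i]=11<=B[j]=21 take 11 → i++
[i=7,j=3] A[i]=12<=B[j]=21 take 12 → i++
[i=8,j=3] A[i]=15<=B[j]=21 take 15 → i++
[i=9,j=3] A[i]=19<=B[j]=21 take 19 → i++
[i=10,j=3] A[i]=21<=B[j]=21 take 21 → i++
[i=11,j=3] A[i]=26>B[j]=21 take 21 → j++
[i=11,j=4] A[i]=26>B[j]=22 take 22 → j++
[i=11,j=5] A[i]=26>B[j]=25 take 25 → j++
[i=11,j=6] A[i]=26<=B[j]=31 take 26 → i++
[i=12,j=6] A[i]=34>B[j]=31 take 31 → j++
[i=12,j=7] A[i]=34<=B[j]=37 take 34 → i++
[i=13,j=7] A[i]=38>B[j]=37 take 37 → j++
[i=13,j=8] B done, take A[i]=38 → i++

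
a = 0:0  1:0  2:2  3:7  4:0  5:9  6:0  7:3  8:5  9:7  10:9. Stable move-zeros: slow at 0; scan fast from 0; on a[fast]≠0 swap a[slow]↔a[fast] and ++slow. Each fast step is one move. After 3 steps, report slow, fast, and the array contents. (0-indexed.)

(s=0,f=0) a[fast]=0 → fast++
(s=0,f=1) a[fast]=0 → fast++
(s=0,f=2) a[fast]=2≠0 swap→a[0]=2 → slow++,fast++

slow=1, fast=3, a=[2, 0, 0, 7, 0, 9, 0, 3, 5, 7, 9]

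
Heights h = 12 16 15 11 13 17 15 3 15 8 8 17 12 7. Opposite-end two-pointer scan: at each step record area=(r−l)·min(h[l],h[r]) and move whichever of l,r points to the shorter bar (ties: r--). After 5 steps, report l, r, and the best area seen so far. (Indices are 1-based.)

l=4, r=12, best area=160

[1,14] min(12,7)*13=91 best=91 * → r--
[1,13] min(12,12)*12=144 best=144 * → r--
[1,12] min(12,17)*11=132 best=144 → l++
[2,12] min(16,17)*10=160 best=160 * → l++
[3,12] min(15,17)*9=135 best=160 → l++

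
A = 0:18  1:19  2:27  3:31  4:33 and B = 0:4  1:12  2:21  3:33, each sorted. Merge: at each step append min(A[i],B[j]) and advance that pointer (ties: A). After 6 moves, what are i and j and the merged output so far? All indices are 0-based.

i=0 j=0: A[i]=18>B[j]=4 take 4, j++
i=0 j=1: A[i]=18>B[j]=12 take 12, j++
i=0 j=2: A[i]=18<=B[j]=21 take 18, i++
i=1 j=2: A[i]=19<=B[j]=21 take 19, i++
i=2 j=2: A[i]=27>B[j]=21 take 21, j++
i=2 j=3: A[i]=27<=B[j]=33 take 27, i++

i=3, j=3, merged so far=[4, 12, 18, 19, 21, 27]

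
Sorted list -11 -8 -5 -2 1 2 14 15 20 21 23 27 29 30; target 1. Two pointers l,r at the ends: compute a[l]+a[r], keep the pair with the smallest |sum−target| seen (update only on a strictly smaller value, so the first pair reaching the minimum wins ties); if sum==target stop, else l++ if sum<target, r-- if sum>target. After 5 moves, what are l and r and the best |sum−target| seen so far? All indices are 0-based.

l=0 r=13: -11+30=19 d=18 *, r--
l=0 r=12: -11+29=18 d=17 *, r--
l=0 r=11: -11+27=16 d=15 *, r--
l=0 r=10: -11+23=12 d=11 *, r--
l=0 r=9: -11+21=10 d=9 *, r--

l=0, r=8, best |Δ|=9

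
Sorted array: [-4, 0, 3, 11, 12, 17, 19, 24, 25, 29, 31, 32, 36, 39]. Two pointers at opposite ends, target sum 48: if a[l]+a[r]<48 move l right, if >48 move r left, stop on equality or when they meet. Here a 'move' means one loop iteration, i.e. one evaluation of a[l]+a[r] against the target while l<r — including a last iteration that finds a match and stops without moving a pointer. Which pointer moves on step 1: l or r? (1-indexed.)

l

[1,14] -4+39=35 <48 → l++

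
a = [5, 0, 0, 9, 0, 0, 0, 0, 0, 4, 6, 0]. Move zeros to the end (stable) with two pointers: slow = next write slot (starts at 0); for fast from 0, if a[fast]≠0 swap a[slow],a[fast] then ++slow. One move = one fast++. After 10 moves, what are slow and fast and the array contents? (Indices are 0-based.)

slow=3, fast=10, a=[5, 9, 4, 0, 0, 0, 0, 0, 0, 0, 6, 0]

slow=0 fast=0: a[fast]=5≠0 swap→a[0]=5, slow++,fast++
slow=1 fast=1: a[fast]=0, fast++
slow=1 fast=2: a[fast]=0, fast++
slow=1 fast=3: a[fast]=9≠0 swap→a[1]=9, slow++,fast++
slow=2 fast=4: a[fast]=0, fast++
slow=2 fast=5: a[fast]=0, fast++
slow=2 fast=6: a[fast]=0, fast++
slow=2 fast=7: a[fast]=0, fast++
slow=2 fast=8: a[fast]=0, fast++
slow=2 fast=9: a[fast]=4≠0 swap→a[2]=4, slow++,fast++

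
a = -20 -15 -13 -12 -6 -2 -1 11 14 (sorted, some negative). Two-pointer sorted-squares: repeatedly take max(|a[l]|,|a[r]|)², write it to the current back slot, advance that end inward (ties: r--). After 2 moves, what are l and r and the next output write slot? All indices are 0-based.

l=0 r=8: |-20|>|14| out[8]=400, l++
l=1 r=8: |-15|>|14| out[7]=225, l++

l=2, r=8, next write slot=6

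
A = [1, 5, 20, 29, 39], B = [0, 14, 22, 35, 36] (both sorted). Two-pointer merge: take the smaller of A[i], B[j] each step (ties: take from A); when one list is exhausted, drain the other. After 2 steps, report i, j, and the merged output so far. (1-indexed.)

[i=1,j=1] A[i]=1>B[j]=0 take 0 → j++
[i=1,j=2] A[i]=1<=B[j]=14 take 1 → i++

i=2, j=2, merged so far=[0, 1]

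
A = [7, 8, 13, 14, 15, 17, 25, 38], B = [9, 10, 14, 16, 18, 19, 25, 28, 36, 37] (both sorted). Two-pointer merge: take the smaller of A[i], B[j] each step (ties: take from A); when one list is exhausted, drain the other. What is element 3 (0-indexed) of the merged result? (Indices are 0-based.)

merged[3] = 10

[i=0,j=0] A[i]=7<=B[j]=9 take 7 → i++
[i=1,j=0] A[i]=8<=B[j]=9 take 8 → i++
[i=2,j=0] A[i]=13>B[j]=9 take 9 → j++
[i=2,j=1] A[i]=13>B[j]=10 take 10 → j++
[i=2,j=2] A[i]=13<=B[j]=14 take 13 → i++
[i=3,j=2] A[i]=14<=B[j]=14 take 14 → i++
[i=4,j=2] A[i]=15>B[j]=14 take 14 → j++
[i=4,j=3] A[i]=15<=B[j]=16 take 15 → i++
[i=5,j=3] A[i]=17>B[j]=16 take 16 → j++
[i=5,j=4] A[i]=17<=B[j]=18 take 17 → i++
[i=6,j=4] A[i]=25>B[j]=18 take 18 → j++
[i=6,j=5] A[i]=25>B[j]=19 take 19 → j++
[i=6,j=6] A[i]=25<=B[j]=25 take 25 → i++
[i=7,j=6] A[i]=38>B[j]=25 take 25 → j++
[i=7,j=7] A[i]=38>B[j]=28 take 28 → j++
[i=7,j=8] A[i]=38>B[j]=36 take 36 → j++
[i=7,j=9] A[i]=38>B[j]=37 take 37 → j++
[i=7,j=10] B done, take A[i]=38 → i++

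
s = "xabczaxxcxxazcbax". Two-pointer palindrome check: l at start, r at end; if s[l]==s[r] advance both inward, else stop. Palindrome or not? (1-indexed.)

[1,17] 'x'=='x' → l++,r--
[2,16] 'a'=='a' → l++,r--
[3,15] 'b'=='b' → l++,r--
[4,14] 'c'=='c' → l++,r--
[5,13] 'z'=='z' → l++,r--
[6,12] 'a'=='a' → l++,r--
[7,11] 'x'=='x' → l++,r--
[8,10] 'x'=='x' → l++,r--

palindrome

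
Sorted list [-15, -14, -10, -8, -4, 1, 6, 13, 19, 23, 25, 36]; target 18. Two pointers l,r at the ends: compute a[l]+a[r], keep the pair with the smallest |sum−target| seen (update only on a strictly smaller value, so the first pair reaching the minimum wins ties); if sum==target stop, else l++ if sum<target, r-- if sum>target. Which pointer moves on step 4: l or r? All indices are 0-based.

[0,11] -15+36=21 d=3 * → r--
[0,10] -15+25=10 d=8 → l++
[1,10] -14+25=11 d=7 → l++
[2,10] -10+25=15 d=3 → l++

l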